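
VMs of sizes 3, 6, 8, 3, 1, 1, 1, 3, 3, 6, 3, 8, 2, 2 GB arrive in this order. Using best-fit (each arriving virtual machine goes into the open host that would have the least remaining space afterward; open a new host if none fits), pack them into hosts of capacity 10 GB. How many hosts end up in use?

6

  3 → host 1 (new)  [load 3/10]
  6 → host 1  [load 9/10]
  8 → host 2 (new)  [load 8/10]
  3 → host 3 (new)  [load 3/10]
  1 → host 1  [load 10/10]
  1 → host 2  [load 9/10]
  1 → host 2  [load 10/10]
  3 → host 3  [load 6/10]
  3 → host 3  [load 9/10]
  6 → host 4 (new)  [load 6/10]
  3 → host 4  [load 9/10]
  8 → host 5 (new)  [load 8/10]
  2 → host 5  [load 10/10]
  2 → host 6 (new)  [load 2/10]
6 hosts opened.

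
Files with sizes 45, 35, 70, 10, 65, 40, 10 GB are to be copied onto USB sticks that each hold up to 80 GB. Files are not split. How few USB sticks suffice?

4

Total = 70 + 65 + 45 + 40 + 35 + 10 + 10 = 275 GB.
Lower bound: ⌈275/80⌉ = 4 USB sticks.
A packing using 4 USB sticks:
  USB stick 1: 70 + 10 = 80
  USB stick 2: 65 + 10 = 75
  USB stick 3: 45 + 35 = 80
  USB stick 4: 40 = 40
This matches the lower bound, so 4 is optimal.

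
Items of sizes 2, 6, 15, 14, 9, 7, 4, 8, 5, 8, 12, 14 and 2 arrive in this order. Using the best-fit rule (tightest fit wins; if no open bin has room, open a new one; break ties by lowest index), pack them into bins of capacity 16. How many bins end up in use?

  2 → bin 1 (new)  [load 2/16]
  6 → bin 1  [load 8/16]
  15 → bin 2 (new)  [load 15/16]
  14 → bin 3 (new)  [load 14/16]
  9 → bin 4 (new)  [load 9/16]
  7 → bin 4  [load 16/16]
  4 → bin 1  [load 12/16]
  8 → bin 5 (new)  [load 8/16]
  5 → bin 5  [load 13/16]
  8 → bin 6 (new)  [load 8/16]
  12 → bin 7 (new)  [load 12/16]
  14 → bin 8 (new)  [load 14/16]
  2 → bin 3  [load 16/16]
8 bins opened.

8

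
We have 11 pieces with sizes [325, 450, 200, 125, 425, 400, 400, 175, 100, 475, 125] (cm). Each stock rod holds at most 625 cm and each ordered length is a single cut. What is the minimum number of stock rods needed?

6

Total = 475 + 450 + 425 + 400 + 400 + 325 + 200 + 175 + 125 + 125 + 100 = 3200 cm.
Lower bound: ⌈3200/625⌉ = 6 stock rods.
A packing using 6 stock rods:
  stock rod 1: 475 + 125 = 600
  stock rod 2: 450 + 175 = 625
  stock rod 3: 425 + 200 = 625
  stock rod 4: 400 + 125 + 100 = 625
  stock rod 5: 400 = 400
  stock rod 6: 325 = 325
This matches the lower bound, so 6 is optimal.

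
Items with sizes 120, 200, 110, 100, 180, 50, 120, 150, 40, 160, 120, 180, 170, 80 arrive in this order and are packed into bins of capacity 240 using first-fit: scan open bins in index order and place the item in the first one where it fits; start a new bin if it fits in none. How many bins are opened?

9

  120 → bin 1 (new)  [load 120/240]
  200 → bin 2 (new)  [load 200/240]
  110 → bin 1  [load 230/240]
  100 → bin 3 (new)  [load 100/240]
  180 → bin 4 (new)  [load 180/240]
  50 → bin 3  [load 150/240]
  120 → bin 5 (new)  [load 120/240]
  150 → bin 6 (new)  [load 150/240]
  40 → bin 2  [load 240/240]
  160 → bin 7 (new)  [load 160/240]
  120 → bin 5  [load 240/240]
  180 → bin 8 (new)  [load 180/240]
  170 → bin 9 (new)  [load 170/240]
  80 → bin 3  [load 230/240]
9 bins opened.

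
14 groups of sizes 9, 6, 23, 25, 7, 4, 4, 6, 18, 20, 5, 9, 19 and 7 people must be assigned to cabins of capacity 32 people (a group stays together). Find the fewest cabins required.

Total = 25 + 23 + 20 + 19 + 18 + 9 + 9 + 7 + 7 + 6 + 6 + 5 + 4 + 4 = 162 people.
Lower bound: ⌈162/32⌉ = 6 cabins.
A packing using 6 cabins:
  cabin 1: 25 + 7 = 32
  cabin 2: 23 + 9 = 32
  cabin 3: 20 + 9 = 29
  cabin 4: 19 + 7 + 6 = 32
  cabin 5: 18 + 6 + 5 = 29
  cabin 6: 4 + 4 = 8
This matches the lower bound, so 6 is optimal.

6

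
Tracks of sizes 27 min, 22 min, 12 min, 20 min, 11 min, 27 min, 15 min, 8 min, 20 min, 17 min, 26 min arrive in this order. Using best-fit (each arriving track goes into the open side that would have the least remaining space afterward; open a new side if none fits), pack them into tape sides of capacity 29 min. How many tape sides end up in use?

9

  27 → side 1 (new)  [load 27/29]
  22 → side 2 (new)  [load 22/29]
  12 → side 3 (new)  [load 12/29]
  20 → side 4 (new)  [load 20/29]
  11 → side 3  [load 23/29]
  27 → side 5 (new)  [load 27/29]
  15 → side 6 (new)  [load 15/29]
  8 → side 4  [load 28/29]
  20 → side 7 (new)  [load 20/29]
  17 → side 8 (new)  [load 17/29]
  26 → side 9 (new)  [load 26/29]
9 tape sides opened.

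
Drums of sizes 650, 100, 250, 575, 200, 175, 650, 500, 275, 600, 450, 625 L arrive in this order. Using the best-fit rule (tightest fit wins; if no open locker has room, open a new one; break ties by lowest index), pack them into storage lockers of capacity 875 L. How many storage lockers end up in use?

  650 → locker 1 (new)  [load 650/875]
  100 → locker 1  [load 750/875]
  250 → locker 2 (new)  [load 250/875]
  575 → locker 2  [load 825/875]
  200 → locker 3 (new)  [load 200/875]
  175 → locker 3  [load 375/875]
  650 → locker 4 (new)  [load 650/875]
  500 → locker 3  [load 875/875]
  275 → locker 5 (new)  [load 275/875]
  600 → locker 5  [load 875/875]
  450 → locker 6 (new)  [load 450/875]
  625 → locker 7 (new)  [load 625/875]
7 storage lockers opened.

7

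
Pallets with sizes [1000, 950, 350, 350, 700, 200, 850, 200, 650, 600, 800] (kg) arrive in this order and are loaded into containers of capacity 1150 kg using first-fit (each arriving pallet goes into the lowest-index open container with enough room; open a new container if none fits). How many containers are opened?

8

  1000 → container 1 (new)  [load 1000/1150]
  950 → container 2 (new)  [load 950/1150]
  350 → container 3 (new)  [load 350/1150]
  350 → container 3  [load 700/1150]
  700 → container 4 (new)  [load 700/1150]
  200 → container 2  [load 1150/1150]
  850 → container 5 (new)  [load 850/1150]
  200 → container 3  [load 900/1150]
  650 → container 6 (new)  [load 650/1150]
  600 → container 7 (new)  [load 600/1150]
  800 → container 8 (new)  [load 800/1150]
8 containers opened.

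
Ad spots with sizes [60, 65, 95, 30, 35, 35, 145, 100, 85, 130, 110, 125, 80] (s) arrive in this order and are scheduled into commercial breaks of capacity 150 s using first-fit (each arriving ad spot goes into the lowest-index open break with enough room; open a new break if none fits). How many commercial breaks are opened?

  60 → break 1 (new)  [load 60/150]
  65 → break 1  [load 125/150]
  95 → break 2 (new)  [load 95/150]
  30 → break 2  [load 125/150]
  35 → break 3 (new)  [load 35/150]
  35 → break 3  [load 70/150]
  145 → break 4 (new)  [load 145/150]
  100 → break 5 (new)  [load 100/150]
  85 → break 6 (new)  [load 85/150]
  130 → break 7 (new)  [load 130/150]
  110 → break 8 (new)  [load 110/150]
  125 → break 9 (new)  [load 125/150]
  80 → break 3  [load 150/150]
9 commercial breaks opened.

9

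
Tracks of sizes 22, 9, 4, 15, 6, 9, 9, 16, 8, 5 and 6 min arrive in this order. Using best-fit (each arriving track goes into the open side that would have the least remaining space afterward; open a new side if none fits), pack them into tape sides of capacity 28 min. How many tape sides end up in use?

5

  22 → side 1 (new)  [load 22/28]
  9 → side 2 (new)  [load 9/28]
  4 → side 1  [load 26/28]
  15 → side 2  [load 24/28]
  6 → side 3 (new)  [load 6/28]
  9 → side 3  [load 15/28]
  9 → side 3  [load 24/28]
  16 → side 4 (new)  [load 16/28]
  8 → side 4  [load 24/28]
  5 → side 5 (new)  [load 5/28]
  6 → side 5  [load 11/28]
5 tape sides opened.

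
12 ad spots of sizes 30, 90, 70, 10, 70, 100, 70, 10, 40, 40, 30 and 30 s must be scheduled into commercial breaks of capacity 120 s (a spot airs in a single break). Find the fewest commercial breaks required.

Total = 100 + 90 + 70 + 70 + 70 + 40 + 40 + 30 + 30 + 30 + 10 + 10 = 590 s.
Lower bound: ⌈590/120⌉ = 5 commercial breaks.
A packing using 6 commercial breaks:
  break 1: 100 + 10 + 10 = 120
  break 2: 90 + 30 = 120
  break 3: 70 + 40 = 110
  break 4: 70 + 40 = 110
  break 5: 70 + 30 = 100
  break 6: 30 = 30
No arrangement into 5 commercial breaks stays within capacity, so 6 is optimal.

6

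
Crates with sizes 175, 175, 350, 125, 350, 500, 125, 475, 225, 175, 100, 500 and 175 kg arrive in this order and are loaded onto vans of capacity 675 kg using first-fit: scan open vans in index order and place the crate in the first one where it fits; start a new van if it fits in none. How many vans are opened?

  175 → van 1 (new)  [load 175/675]
  175 → van 1  [load 350/675]
  350 → van 2 (new)  [load 350/675]
  125 → van 1  [load 475/675]
  350 → van 3 (new)  [load 350/675]
  500 → van 4 (new)  [load 500/675]
  125 → van 1  [load 600/675]
  475 → van 5 (new)  [load 475/675]
  225 → van 2  [load 575/675]
  175 → van 3  [load 525/675]
  100 → van 2  [load 675/675]
  500 → van 6 (new)  [load 500/675]
  175 → van 4  [load 675/675]
6 vans opened.

6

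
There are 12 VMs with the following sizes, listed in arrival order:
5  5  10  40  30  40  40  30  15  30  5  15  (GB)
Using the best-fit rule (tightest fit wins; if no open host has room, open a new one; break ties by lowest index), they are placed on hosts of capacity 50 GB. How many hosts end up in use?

  5 → host 1 (new)  [load 5/50]
  5 → host 1  [load 10/50]
  10 → host 1  [load 20/50]
  40 → host 2 (new)  [load 40/50]
  30 → host 1  [load 50/50]
  40 → host 3 (new)  [load 40/50]
  40 → host 4 (new)  [load 40/50]
  30 → host 5 (new)  [load 30/50]
  15 → host 5  [load 45/50]
  30 → host 6 (new)  [load 30/50]
  5 → host 5  [load 50/50]
  15 → host 6  [load 45/50]
6 hosts opened.

6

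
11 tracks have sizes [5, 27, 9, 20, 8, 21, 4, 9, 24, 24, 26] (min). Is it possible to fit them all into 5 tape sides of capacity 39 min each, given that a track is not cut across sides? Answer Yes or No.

No

Total = 177 min; ⌈177/39⌉ = 5.
6 tracks each exceed half the capacity and cannot share a side, forcing at least 6 tape sides.
At least 6 tape sides are required, but only 5 are allowed.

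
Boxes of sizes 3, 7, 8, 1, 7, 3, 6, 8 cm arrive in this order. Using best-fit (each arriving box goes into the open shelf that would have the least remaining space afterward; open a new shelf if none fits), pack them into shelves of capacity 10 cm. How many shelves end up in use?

5

  3 → shelf 1 (new)  [load 3/10]
  7 → shelf 1  [load 10/10]
  8 → shelf 2 (new)  [load 8/10]
  1 → shelf 2  [load 9/10]
  7 → shelf 3 (new)  [load 7/10]
  3 → shelf 3  [load 10/10]
  6 → shelf 4 (new)  [load 6/10]
  8 → shelf 5 (new)  [load 8/10]
5 shelves opened.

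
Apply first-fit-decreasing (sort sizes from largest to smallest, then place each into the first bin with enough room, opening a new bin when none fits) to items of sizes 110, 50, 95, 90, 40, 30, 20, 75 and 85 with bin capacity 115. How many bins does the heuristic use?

Sorted descending: 110, 95, 90, 85, 75, 50, 40, 30, 20.
  110 → bin 1 (new)  [load 110/115]
  95 → bin 2 (new)  [load 95/115]
  90 → bin 3 (new)  [load 90/115]
  85 → bin 4 (new)  [load 85/115]
  75 → bin 5 (new)  [load 75/115]
  50 → bin 6 (new)  [load 50/115]
  40 → bin 5  [load 115/115]
  30 → bin 4  [load 115/115]
  20 → bin 2  [load 115/115]
6 bins opened.

6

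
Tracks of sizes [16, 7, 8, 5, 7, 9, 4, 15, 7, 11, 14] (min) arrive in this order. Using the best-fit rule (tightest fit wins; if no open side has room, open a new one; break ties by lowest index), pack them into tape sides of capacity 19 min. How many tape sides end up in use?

7

  16 → side 1 (new)  [load 16/19]
  7 → side 2 (new)  [load 7/19]
  8 → side 2  [load 15/19]
  5 → side 3 (new)  [load 5/19]
  7 → side 3  [load 12/19]
  9 → side 4 (new)  [load 9/19]
  4 → side 2  [load 19/19]
  15 → side 5 (new)  [load 15/19]
  7 → side 3  [load 19/19]
  11 → side 6 (new)  [load 11/19]
  14 → side 7 (new)  [load 14/19]
7 tape sides opened.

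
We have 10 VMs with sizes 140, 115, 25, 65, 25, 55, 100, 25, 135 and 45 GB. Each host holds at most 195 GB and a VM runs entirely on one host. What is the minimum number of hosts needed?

Total = 140 + 135 + 115 + 100 + 65 + 55 + 45 + 25 + 25 + 25 = 730 GB.
Lower bound: ⌈730/195⌉ = 4 hosts.
A packing using 4 hosts:
  host 1: 140 + 55 = 195
  host 2: 135 + 45 = 180
  host 3: 115 + 65 = 180
  host 4: 100 + 25 + 25 + 25 = 175
This matches the lower bound, so 4 is optimal.

4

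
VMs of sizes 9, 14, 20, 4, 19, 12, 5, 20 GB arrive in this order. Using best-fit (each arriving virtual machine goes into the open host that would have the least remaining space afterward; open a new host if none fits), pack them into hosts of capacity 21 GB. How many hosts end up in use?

6

  9 → host 1 (new)  [load 9/21]
  14 → host 2 (new)  [load 14/21]
  20 → host 3 (new)  [load 20/21]
  4 → host 2  [load 18/21]
  19 → host 4 (new)  [load 19/21]
  12 → host 1  [load 21/21]
  5 → host 5 (new)  [load 5/21]
  20 → host 6 (new)  [load 20/21]
6 hosts opened.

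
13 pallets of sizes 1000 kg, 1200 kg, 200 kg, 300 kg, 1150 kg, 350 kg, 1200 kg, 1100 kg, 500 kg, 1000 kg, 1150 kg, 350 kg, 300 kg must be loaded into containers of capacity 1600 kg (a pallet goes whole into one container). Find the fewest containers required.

7

Total = 1200 + 1200 + 1150 + 1150 + 1100 + 1000 + 1000 + 500 + 350 + 350 + 300 + 300 + 200 = 9800 kg.
Lower bound: ⌈9800/1600⌉ = 7 containers.
A packing using 7 containers:
  container 1: 1200 + 350 = 1550
  container 2: 1200 + 350 = 1550
  container 3: 1150 + 300 = 1450
  container 4: 1150 + 300 = 1450
  container 5: 1100 + 500 = 1600
  container 6: 1000 + 200 = 1200
  container 7: 1000 = 1000
This matches the lower bound, so 7 is optimal.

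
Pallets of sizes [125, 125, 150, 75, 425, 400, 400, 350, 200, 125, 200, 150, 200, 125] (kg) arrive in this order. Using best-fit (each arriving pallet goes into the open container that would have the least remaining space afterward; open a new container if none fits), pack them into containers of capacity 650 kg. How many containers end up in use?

  125 → container 1 (new)  [load 125/650]
  125 → container 1  [load 250/650]
  150 → container 1  [load 400/650]
  75 → container 1  [load 475/650]
  425 → container 2 (new)  [load 425/650]
  400 → container 3 (new)  [load 400/650]
  400 → container 4 (new)  [load 400/650]
  350 → container 5 (new)  [load 350/650]
  200 → container 2  [load 625/650]
  125 → container 1  [load 600/650]
  200 → container 3  [load 600/650]
  150 → container 4  [load 550/650]
  200 → container 5  [load 550/650]
  125 → container 6 (new)  [load 125/650]
6 containers opened.

6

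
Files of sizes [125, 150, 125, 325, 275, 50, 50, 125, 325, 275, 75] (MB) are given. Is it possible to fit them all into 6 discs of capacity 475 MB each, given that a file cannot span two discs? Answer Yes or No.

Yes

A valid assignment using 5 discs:
  disc 1: 325 + 150 = 475
  disc 2: 325 + 125 = 450
  disc 3: 275 + 125 + 75 = 475
  disc 4: 275 + 125 + 50 = 450
  disc 5: 50 = 50
That uses only 5 ≤ 6, so 6 discs are enough.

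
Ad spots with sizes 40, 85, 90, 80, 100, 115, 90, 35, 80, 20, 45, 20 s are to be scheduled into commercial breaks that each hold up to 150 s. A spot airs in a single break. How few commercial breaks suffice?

7

Total = 115 + 100 + 90 + 90 + 85 + 80 + 80 + 45 + 40 + 35 + 20 + 20 = 800 s.
Lower bound: ⌈800/150⌉ = 6 commercial breaks.
Also, 7 ad spots each exceed 75 s, and no two of those can share a break, so at least 7 commercial breaks are needed.
A packing using 7 commercial breaks:
  break 1: 115 + 35 = 150
  break 2: 100 + 45 = 145
  break 3: 90 + 40 + 20 = 150
  break 4: 90 + 20 = 110
  break 5: 85 = 85
  break 6: 80 = 80
  break 7: 80 = 80
This matches the lower bound, so 7 is optimal.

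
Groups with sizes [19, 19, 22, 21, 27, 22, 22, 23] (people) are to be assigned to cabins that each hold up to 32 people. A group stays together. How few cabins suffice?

8

Total = 27 + 23 + 22 + 22 + 22 + 21 + 19 + 19 = 175 people.
Lower bound: ⌈175/32⌉ = 6 cabins.
Also, 8 groups each exceed 16 people, and no two of those can share a cabin, so at least 8 cabins are needed.
A packing using 8 cabins:
  cabin 1: 27 = 27
  cabin 2: 23 = 23
  cabin 3: 22 = 22
  cabin 4: 22 = 22
  cabin 5: 22 = 22
  cabin 6: 21 = 21
  cabin 7: 19 = 19
  cabin 8: 19 = 19
This matches the lower bound, so 8 is optimal.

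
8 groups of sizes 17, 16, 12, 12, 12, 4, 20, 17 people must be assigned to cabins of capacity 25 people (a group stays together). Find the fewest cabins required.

Total = 20 + 17 + 17 + 16 + 12 + 12 + 12 + 4 = 110 people.
Lower bound: ⌈110/25⌉ = 5 cabins.
A packing using 6 cabins:
  cabin 1: 20 + 4 = 24
  cabin 2: 17 = 17
  cabin 3: 17 = 17
  cabin 4: 16 = 16
  cabin 5: 12 + 12 = 24
  cabin 6: 12 = 12
No arrangement into 5 cabins stays within capacity, so 6 is optimal.

6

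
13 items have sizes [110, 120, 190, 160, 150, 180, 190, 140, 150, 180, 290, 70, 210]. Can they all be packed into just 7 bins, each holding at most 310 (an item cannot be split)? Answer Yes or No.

Total = 2140; ⌈2140/310⌉ = 7.
The bound of 7 does not rule out 7, but exhaustive search shows no assignment into 7 bins of capacity 310 exists — the minimum is 8.

No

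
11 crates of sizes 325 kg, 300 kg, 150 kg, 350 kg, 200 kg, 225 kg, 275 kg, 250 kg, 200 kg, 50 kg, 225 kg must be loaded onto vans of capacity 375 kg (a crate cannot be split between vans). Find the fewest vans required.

Total = 350 + 325 + 300 + 275 + 250 + 225 + 225 + 200 + 200 + 150 + 50 = 2550 kg.
Lower bound: ⌈2550/375⌉ = 7 vans.
Also, 9 crates each exceed 375/2 kg, and no two of those can share a van, so at least 9 vans are needed.
A packing using 9 vans:
  van 1: 350 = 350
  van 2: 325 + 50 = 375
  van 3: 300 = 300
  van 4: 275 = 275
  van 5: 250 = 250
  van 6: 225 + 150 = 375
  van 7: 225 = 225
  van 8: 200 = 200
  van 9: 200 = 200
This matches the lower bound, so 9 is optimal.

9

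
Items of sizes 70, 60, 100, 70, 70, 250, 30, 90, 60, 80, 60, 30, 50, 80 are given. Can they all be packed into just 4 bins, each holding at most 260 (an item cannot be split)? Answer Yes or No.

Total = 1100; ⌈1100/260⌉ = 5.
At least 5 bins are required, but only 4 are allowed.

No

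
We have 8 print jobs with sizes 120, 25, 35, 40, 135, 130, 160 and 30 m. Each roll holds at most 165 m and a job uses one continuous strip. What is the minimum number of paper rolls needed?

Total = 160 + 135 + 130 + 120 + 40 + 35 + 30 + 25 = 675 m.
Lower bound: ⌈675/165⌉ = 5 paper rolls.
A packing using 5 paper rolls:
  roll 1: 160 = 160
  roll 2: 135 + 30 = 165
  roll 3: 130 + 35 = 165
  roll 4: 120 + 40 = 160
  roll 5: 25 = 25
This matches the lower bound, so 5 is optimal.

5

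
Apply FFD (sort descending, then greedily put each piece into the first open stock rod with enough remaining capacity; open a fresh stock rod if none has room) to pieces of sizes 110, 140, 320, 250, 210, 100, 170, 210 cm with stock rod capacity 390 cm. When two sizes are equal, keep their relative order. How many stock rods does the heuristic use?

5

Sorted descending: 320, 250, 210, 210, 170, 140, 110, 100.
  320 → stock rod 1 (new)  [load 320/390]
  250 → stock rod 2 (new)  [load 250/390]
  210 → stock rod 3 (new)  [load 210/390]
  210 → stock rod 4 (new)  [load 210/390]
  170 → stock rod 3  [load 380/390]
  140 → stock rod 2  [load 390/390]
  110 → stock rod 4  [load 320/390]
  100 → stock rod 5 (new)  [load 100/390]
5 stock rods opened.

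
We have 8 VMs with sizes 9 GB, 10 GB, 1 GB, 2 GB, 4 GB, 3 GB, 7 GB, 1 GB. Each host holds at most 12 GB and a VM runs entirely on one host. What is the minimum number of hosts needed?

Total = 10 + 9 + 7 + 4 + 3 + 2 + 1 + 1 = 37 GB.
Lower bound: ⌈37/12⌉ = 4 hosts.
A packing using 4 hosts:
  host 1: 10 + 2 = 12
  host 2: 9 + 3 = 12
  host 3: 7 + 4 + 1 = 12
  host 4: 1 = 1
This matches the lower bound, so 4 is optimal.

4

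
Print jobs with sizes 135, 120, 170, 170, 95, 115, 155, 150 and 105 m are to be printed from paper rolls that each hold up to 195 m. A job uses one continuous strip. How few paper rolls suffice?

9

Total = 170 + 170 + 155 + 150 + 135 + 120 + 115 + 105 + 95 = 1215 m.
Lower bound: ⌈1215/195⌉ = 7 paper rolls.
Also, 8 print jobs each exceed 195/2 m, and no two of those can share a roll, so at least 8 paper rolls are needed.
A packing using 9 paper rolls:
  roll 1: 170 = 170
  roll 2: 170 = 170
  roll 3: 155 = 155
  roll 4: 150 = 150
  roll 5: 135 = 135
  roll 6: 120 = 120
  roll 7: 115 = 115
  roll 8: 105 = 105
  roll 9: 95 = 95
No arrangement into 8 paper rolls stays within capacity, so 9 is optimal.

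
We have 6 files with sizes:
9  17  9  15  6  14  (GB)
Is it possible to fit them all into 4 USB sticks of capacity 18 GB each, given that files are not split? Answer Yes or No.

Total = 70 GB; ⌈70/18⌉ = 4.
The bound of 4 does not rule out 4, but exhaustive search shows no assignment into 4 USB sticks of capacity 18 GB exists — the minimum is 5.

No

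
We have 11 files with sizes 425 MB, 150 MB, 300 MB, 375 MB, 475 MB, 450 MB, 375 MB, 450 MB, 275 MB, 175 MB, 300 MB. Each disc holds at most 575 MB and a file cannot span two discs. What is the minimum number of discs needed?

Total = 475 + 450 + 450 + 425 + 375 + 375 + 300 + 300 + 275 + 175 + 150 = 3750 MB.
Lower bound: ⌈3750/575⌉ = 7 discs.
Also, 8 files each exceed 575/2 MB, and no two of those can share a disc, so at least 8 discs are needed.
A packing using 8 discs:
  disc 1: 475 = 475
  disc 2: 450 = 450
  disc 3: 450 = 450
  disc 4: 425 + 150 = 575
  disc 5: 375 + 175 = 550
  disc 6: 375 = 375
  disc 7: 300 + 275 = 575
  disc 8: 300 = 300
This matches the lower bound, so 8 is optimal.

8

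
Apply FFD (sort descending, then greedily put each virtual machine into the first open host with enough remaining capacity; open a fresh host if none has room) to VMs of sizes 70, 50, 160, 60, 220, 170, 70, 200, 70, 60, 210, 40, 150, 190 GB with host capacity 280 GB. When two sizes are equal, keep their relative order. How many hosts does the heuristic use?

Sorted descending: 220, 210, 200, 190, 170, 160, 150, 70, 70, 70, 60, 60, 50, 40.
  220 → host 1 (new)  [load 220/280]
  210 → host 2 (new)  [load 210/280]
  200 → host 3 (new)  [load 200/280]
  190 → host 4 (new)  [load 190/280]
  170 → host 5 (new)  [load 170/280]
  160 → host 6 (new)  [load 160/280]
  150 → host 7 (new)  [load 150/280]
  70 → host 2  [load 280/280]
  70 → host 3  [load 270/280]
  70 → host 4  [load 260/280]
  60 → host 1  [load 280/280]
  60 → host 5  [load 230/280]
  50 → host 5  [load 280/280]
  40 → host 6  [load 200/280]
7 hosts opened.

7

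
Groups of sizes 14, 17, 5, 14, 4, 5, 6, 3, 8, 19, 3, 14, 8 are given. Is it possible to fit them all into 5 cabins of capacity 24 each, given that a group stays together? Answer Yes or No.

No

Total = 120; ⌈120/24⌉ = 5.
The bound of 5 does not rule out 5, but exhaustive search shows no assignment into 5 cabins of capacity 24 exists — the minimum is 6.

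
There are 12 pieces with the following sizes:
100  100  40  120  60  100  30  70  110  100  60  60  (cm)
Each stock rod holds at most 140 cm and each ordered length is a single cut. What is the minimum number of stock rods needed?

8

Total = 120 + 110 + 100 + 100 + 100 + 100 + 70 + 60 + 60 + 60 + 40 + 30 = 950 cm.
Lower bound: ⌈950/140⌉ = 7 stock rods.
A packing using 8 stock rods:
  stock rod 1: 120 = 120
  stock rod 2: 110 + 30 = 140
  stock rod 3: 100 + 40 = 140
  stock rod 4: 100 = 100
  stock rod 5: 100 = 100
  stock rod 6: 100 = 100
  stock rod 7: 70 + 60 = 130
  stock rod 8: 60 + 60 = 120
No arrangement into 7 stock rods stays within capacity, so 8 is optimal.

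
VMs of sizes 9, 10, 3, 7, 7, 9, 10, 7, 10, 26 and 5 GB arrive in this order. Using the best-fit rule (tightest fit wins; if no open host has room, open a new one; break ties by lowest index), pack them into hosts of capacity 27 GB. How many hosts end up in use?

4

  9 → host 1 (new)  [load 9/27]
  10 → host 1  [load 19/27]
  3 → host 1  [load 22/27]
  7 → host 2 (new)  [load 7/27]
  7 → host 2  [load 14/27]
  9 → host 2  [load 23/27]
  10 → host 3 (new)  [load 10/27]
  7 → host 3  [load 17/27]
  10 → host 3  [load 27/27]
  26 → host 4 (new)  [load 26/27]
  5 → host 1  [load 27/27]
4 hosts opened.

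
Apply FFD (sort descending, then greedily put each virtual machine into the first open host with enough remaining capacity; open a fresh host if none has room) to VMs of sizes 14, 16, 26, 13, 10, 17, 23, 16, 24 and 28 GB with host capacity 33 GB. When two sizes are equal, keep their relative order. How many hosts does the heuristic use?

7

Sorted descending: 28, 26, 24, 23, 17, 16, 16, 14, 13, 10.
  28 → host 1 (new)  [load 28/33]
  26 → host 2 (new)  [load 26/33]
  24 → host 3 (new)  [load 24/33]
  23 → host 4 (new)  [load 23/33]
  17 → host 5 (new)  [load 17/33]
  16 → host 5  [load 33/33]
  16 → host 6 (new)  [load 16/33]
  14 → host 6  [load 30/33]
  13 → host 7 (new)  [load 13/33]
  10 → host 4  [load 33/33]
7 hosts opened.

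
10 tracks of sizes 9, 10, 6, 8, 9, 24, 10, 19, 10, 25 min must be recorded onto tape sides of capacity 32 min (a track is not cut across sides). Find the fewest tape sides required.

Total = 25 + 24 + 19 + 10 + 10 + 10 + 9 + 9 + 8 + 6 = 130 min.
Lower bound: ⌈130/32⌉ = 5 tape sides.
A packing using 5 tape sides:
  side 1: 25 + 6 = 31
  side 2: 24 + 8 = 32
  side 3: 19 + 10 = 29
  side 4: 10 + 10 + 9 = 29
  side 5: 9 = 9
This matches the lower bound, so 5 is optimal.

5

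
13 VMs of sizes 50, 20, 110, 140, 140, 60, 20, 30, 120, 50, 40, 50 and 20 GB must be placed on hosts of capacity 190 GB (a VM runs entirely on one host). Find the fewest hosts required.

5

Total = 140 + 140 + 120 + 110 + 60 + 50 + 50 + 50 + 40 + 30 + 20 + 20 + 20 = 850 GB.
Lower bound: ⌈850/190⌉ = 5 hosts.
A packing using 5 hosts:
  host 1: 140 + 50 = 190
  host 2: 140 + 50 = 190
  host 3: 120 + 60 = 180
  host 4: 110 + 50 + 30 = 190
  host 5: 40 + 20 + 20 + 20 = 100
This matches the lower bound, so 5 is optimal.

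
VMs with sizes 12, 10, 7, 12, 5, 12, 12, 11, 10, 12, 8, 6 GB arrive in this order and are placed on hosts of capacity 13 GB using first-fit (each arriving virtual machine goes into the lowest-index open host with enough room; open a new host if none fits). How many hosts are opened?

  12 → host 1 (new)  [load 12/13]
  10 → host 2 (new)  [load 10/13]
  7 → host 3 (new)  [load 7/13]
  12 → host 4 (new)  [load 12/13]
  5 → host 3  [load 12/13]
  12 → host 5 (new)  [load 12/13]
  12 → host 6 (new)  [load 12/13]
  11 → host 7 (new)  [load 11/13]
  10 → host 8 (new)  [load 10/13]
  12 → host 9 (new)  [load 12/13]
  8 → host 10 (new)  [load 8/13]
  6 → host 11 (new)  [load 6/13]
11 hosts opened.

11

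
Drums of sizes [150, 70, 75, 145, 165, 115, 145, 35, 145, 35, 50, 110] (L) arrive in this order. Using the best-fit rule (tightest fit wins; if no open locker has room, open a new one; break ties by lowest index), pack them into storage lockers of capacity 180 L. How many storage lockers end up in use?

  150 → locker 1 (new)  [load 150/180]
  70 → locker 2 (new)  [load 70/180]
  75 → locker 2  [load 145/180]
  145 → locker 3 (new)  [load 145/180]
  165 → locker 4 (new)  [load 165/180]
  115 → locker 5 (new)  [load 115/180]
  145 → locker 6 (new)  [load 145/180]
  35 → locker 2  [load 180/180]
  145 → locker 7 (new)  [load 145/180]
  35 → locker 3  [load 180/180]
  50 → locker 5  [load 165/180]
  110 → locker 8 (new)  [load 110/180]
8 storage lockers opened.

8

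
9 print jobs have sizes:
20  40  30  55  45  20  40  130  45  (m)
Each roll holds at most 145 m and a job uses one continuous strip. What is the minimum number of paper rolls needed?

Total = 130 + 55 + 45 + 45 + 40 + 40 + 30 + 20 + 20 = 425 m.
Lower bound: ⌈425/145⌉ = 3 paper rolls.
A packing using 4 paper rolls:
  roll 1: 130 = 130
  roll 2: 55 + 45 + 45 = 145
  roll 3: 40 + 40 + 30 + 20 = 130
  roll 4: 20 = 20
No arrangement into 3 paper rolls stays within capacity, so 4 is optimal.

4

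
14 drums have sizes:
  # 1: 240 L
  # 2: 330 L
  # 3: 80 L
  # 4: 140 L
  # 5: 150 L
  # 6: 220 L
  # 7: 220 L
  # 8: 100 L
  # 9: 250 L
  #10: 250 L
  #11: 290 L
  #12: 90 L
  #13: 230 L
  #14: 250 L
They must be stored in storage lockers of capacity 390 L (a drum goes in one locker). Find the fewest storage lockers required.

Total = 330 + 290 + 250 + 250 + 250 + 240 + 230 + 220 + 220 + 150 + 140 + 100 + 90 + 80 = 2840 L.
Lower bound: ⌈2840/390⌉ = 8 storage lockers.
Also, 9 drums each exceed 195 L, and no two of those can share a locker, so at least 9 storage lockers are needed.
A packing using 9 storage lockers:
  locker 1: 330 = 330
  locker 2: 290 + 100 = 390
  locker 3: 250 + 140 = 390
  locker 4: 250 + 90 = 340
  locker 5: 250 + 80 = 330
  locker 6: 240 + 150 = 390
  locker 7: 230 = 230
  locker 8: 220 = 220
  locker 9: 220 = 220
This matches the lower bound, so 9 is optimal.

9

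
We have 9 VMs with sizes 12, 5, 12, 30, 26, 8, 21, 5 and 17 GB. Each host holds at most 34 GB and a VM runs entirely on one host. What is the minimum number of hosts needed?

Total = 30 + 26 + 21 + 17 + 12 + 12 + 8 + 5 + 5 = 136 GB.
Lower bound: ⌈136/34⌉ = 4 hosts.
A packing using 5 hosts:
  host 1: 30 = 30
  host 2: 26 + 8 = 34
  host 3: 21 + 12 = 33
  host 4: 17 + 12 + 5 = 34
  host 5: 5 = 5
No arrangement into 4 hosts stays within capacity, so 5 is optimal.

5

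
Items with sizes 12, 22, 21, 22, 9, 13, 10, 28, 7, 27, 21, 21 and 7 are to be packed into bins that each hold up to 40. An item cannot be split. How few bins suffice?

7

Total = 28 + 27 + 22 + 22 + 21 + 21 + 21 + 13 + 12 + 10 + 9 + 7 + 7 = 220.
Lower bound: ⌈220/40⌉ = 6 bins.
Also, 7 items each exceed 20, and no two of those can share a bin, so at least 7 bins are needed.
A packing using 7 bins:
  bin 1: 28 + 12 = 40
  bin 2: 27 + 13 = 40
  bin 3: 22 + 10 + 7 = 39
  bin 4: 22 + 9 + 7 = 38
  bin 5: 21 = 21
  bin 6: 21 = 21
  bin 7: 21 = 21
This matches the lower bound, so 7 is optimal.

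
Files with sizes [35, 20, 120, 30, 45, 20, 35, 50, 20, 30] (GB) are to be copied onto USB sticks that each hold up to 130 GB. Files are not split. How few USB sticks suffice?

Total = 120 + 50 + 45 + 35 + 35 + 30 + 30 + 20 + 20 + 20 = 405 GB.
Lower bound: ⌈405/130⌉ = 4 USB sticks.
A packing using 4 USB sticks:
  USB stick 1: 120 = 120
  USB stick 2: 50 + 45 + 35 = 130
  USB stick 3: 35 + 30 + 30 + 20 = 115
  USB stick 4: 20 + 20 = 40
This matches the lower bound, so 4 is optimal.

4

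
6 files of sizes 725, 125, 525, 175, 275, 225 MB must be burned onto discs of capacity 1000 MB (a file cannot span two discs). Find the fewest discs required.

3

Total = 725 + 525 + 275 + 225 + 175 + 125 = 2050 MB.
Lower bound: ⌈2050/1000⌉ = 3 discs.
A packing using 3 discs:
  disc 1: 725 + 275 = 1000
  disc 2: 525 + 225 + 175 = 925
  disc 3: 125 = 125
This matches the lower bound, so 3 is optimal.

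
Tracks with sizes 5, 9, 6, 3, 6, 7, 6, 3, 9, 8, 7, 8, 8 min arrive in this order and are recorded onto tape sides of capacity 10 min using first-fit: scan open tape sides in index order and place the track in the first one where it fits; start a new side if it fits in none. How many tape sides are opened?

11

  5 → side 1 (new)  [load 5/10]
  9 → side 2 (new)  [load 9/10]
  6 → side 3 (new)  [load 6/10]
  3 → side 1  [load 8/10]
  6 → side 4 (new)  [load 6/10]
  7 → side 5 (new)  [load 7/10]
  6 → side 6 (new)  [load 6/10]
  3 → side 3  [load 9/10]
  9 → side 7 (new)  [load 9/10]
  8 → side 8 (new)  [load 8/10]
  7 → side 9 (new)  [load 7/10]
  8 → side 10 (new)  [load 8/10]
  8 → side 11 (new)  [load 8/10]
11 tape sides opened.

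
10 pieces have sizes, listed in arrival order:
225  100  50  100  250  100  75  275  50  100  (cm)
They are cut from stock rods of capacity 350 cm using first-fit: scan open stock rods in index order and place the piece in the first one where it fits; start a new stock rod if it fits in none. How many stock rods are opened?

  225 → stock rod 1 (new)  [load 225/350]
  100 → stock rod 1  [load 325/350]
  50 → stock rod 2 (new)  [load 50/350]
  100 → stock rod 2  [load 150/350]
  250 → stock rod 3 (new)  [load 250/350]
  100 → stock rod 2  [load 250/350]
  75 → stock rod 2  [load 325/350]
  275 → stock rod 4 (new)  [load 275/350]
  50 → stock rod 3  [load 300/350]
  100 → stock rod 5 (new)  [load 100/350]
5 stock rods opened.

5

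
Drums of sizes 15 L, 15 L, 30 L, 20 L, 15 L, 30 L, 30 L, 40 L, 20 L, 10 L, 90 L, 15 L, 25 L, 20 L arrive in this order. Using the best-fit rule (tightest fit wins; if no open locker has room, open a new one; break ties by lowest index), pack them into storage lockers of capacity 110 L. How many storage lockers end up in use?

  15 → locker 1 (new)  [load 15/110]
  15 → locker 1  [load 30/110]
  30 → locker 1  [load 60/110]
  20 → locker 1  [load 80/110]
  15 → locker 1  [load 95/110]
  30 → locker 2 (new)  [load 30/110]
  30 → locker 2  [load 60/110]
  40 → locker 2  [load 100/110]
  20 → locker 3 (new)  [load 20/110]
  10 → locker 2  [load 110/110]
  90 → locker 3  [load 110/110]
  15 → locker 1  [load 110/110]
  25 → locker 4 (new)  [load 25/110]
  20 → locker 4  [load 45/110]
4 storage lockers opened.

4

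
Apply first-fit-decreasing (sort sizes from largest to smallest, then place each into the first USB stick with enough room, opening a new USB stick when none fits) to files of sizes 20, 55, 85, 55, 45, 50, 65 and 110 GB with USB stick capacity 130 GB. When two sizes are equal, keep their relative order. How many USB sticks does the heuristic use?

Sorted descending: 110, 85, 65, 55, 55, 50, 45, 20.
  110 → USB stick 1 (new)  [load 110/130]
  85 → USB stick 2 (new)  [load 85/130]
  65 → USB stick 3 (new)  [load 65/130]
  55 → USB stick 3  [load 120/130]
  55 → USB stick 4 (new)  [load 55/130]
  50 → USB stick 4  [load 105/130]
  45 → USB stick 2  [load 130/130]
  20 → USB stick 1  [load 130/130]
4 USB sticks opened.

4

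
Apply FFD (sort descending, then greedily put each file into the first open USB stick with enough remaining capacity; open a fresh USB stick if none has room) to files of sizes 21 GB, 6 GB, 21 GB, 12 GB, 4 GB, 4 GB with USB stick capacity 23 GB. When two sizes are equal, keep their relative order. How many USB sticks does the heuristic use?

Sorted descending: 21, 21, 12, 6, 4, 4.
  21 → USB stick 1 (new)  [load 21/23]
  21 → USB stick 2 (new)  [load 21/23]
  12 → USB stick 3 (new)  [load 12/23]
  6 → USB stick 3  [load 18/23]
  4 → USB stick 3  [load 22/23]
  4 → USB stick 4 (new)  [load 4/23]
4 USB sticks opened.

4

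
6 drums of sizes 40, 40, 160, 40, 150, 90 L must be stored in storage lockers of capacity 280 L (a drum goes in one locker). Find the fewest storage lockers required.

2

Total = 160 + 150 + 90 + 40 + 40 + 40 = 520 L.
Lower bound: ⌈520/280⌉ = 2 storage lockers.
A packing using 2 storage lockers:
  locker 1: 160 + 90 = 250
  locker 2: 150 + 40 + 40 + 40 = 270
This matches the lower bound, so 2 is optimal.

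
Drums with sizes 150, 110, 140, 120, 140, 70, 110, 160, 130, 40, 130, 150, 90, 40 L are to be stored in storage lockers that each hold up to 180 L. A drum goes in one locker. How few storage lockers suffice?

Total = 160 + 150 + 150 + 140 + 140 + 130 + 130 + 120 + 110 + 110 + 90 + 70 + 40 + 40 = 1580 L.
Lower bound: ⌈1580/180⌉ = 9 storage lockers.
Also, 10 drums each exceed 90 L, and no two of those can share a locker, so at least 10 storage lockers are needed.
A packing using 11 storage lockers:
  locker 1: 160 = 160
  locker 2: 150 = 150
  locker 3: 150 = 150
  locker 4: 140 + 40 = 180
  locker 5: 140 + 40 = 180
  locker 6: 130 = 130
  locker 7: 130 = 130
  locker 8: 120 = 120
  locker 9: 110 + 70 = 180
  locker 10: 110 = 110
  locker 11: 90 = 90
No arrangement into 10 storage lockers stays within capacity, so 11 is optimal.

11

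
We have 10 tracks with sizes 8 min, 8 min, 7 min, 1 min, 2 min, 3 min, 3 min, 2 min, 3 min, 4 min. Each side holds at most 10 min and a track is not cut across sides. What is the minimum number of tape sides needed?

5

Total = 8 + 8 + 7 + 4 + 3 + 3 + 3 + 2 + 2 + 1 = 41 min.
Lower bound: ⌈41/10⌉ = 5 tape sides.
A packing using 5 tape sides:
  side 1: 8 + 2 = 10
  side 2: 8 + 2 = 10
  side 3: 7 + 3 = 10
  side 4: 4 + 3 + 3 = 10
  side 5: 1 = 1
This matches the lower bound, so 5 is optimal.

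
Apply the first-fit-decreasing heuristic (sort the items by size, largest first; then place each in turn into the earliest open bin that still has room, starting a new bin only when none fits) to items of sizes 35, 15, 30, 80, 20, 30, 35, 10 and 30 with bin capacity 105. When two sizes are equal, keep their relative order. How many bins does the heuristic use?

Sorted descending: 80, 35, 35, 30, 30, 30, 20, 15, 10.
  80 → bin 1 (new)  [load 80/105]
  35 → bin 2 (new)  [load 35/105]
  35 → bin 2  [load 70/105]
  30 → bin 2  [load 100/105]
  30 → bin 3 (new)  [load 30/105]
  30 → bin 3  [load 60/105]
  20 → bin 1  [load 100/105]
  15 → bin 3  [load 75/105]
  10 → bin 3  [load 85/105]
3 bins opened.

3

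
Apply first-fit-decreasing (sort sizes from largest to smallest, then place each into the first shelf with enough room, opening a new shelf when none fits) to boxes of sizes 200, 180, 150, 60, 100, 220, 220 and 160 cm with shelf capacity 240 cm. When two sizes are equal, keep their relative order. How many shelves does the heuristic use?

7

Sorted descending: 220, 220, 200, 180, 160, 150, 100, 60.
  220 → shelf 1 (new)  [load 220/240]
  220 → shelf 2 (new)  [load 220/240]
  200 → shelf 3 (new)  [load 200/240]
  180 → shelf 4 (new)  [load 180/240]
  160 → shelf 5 (new)  [load 160/240]
  150 → shelf 6 (new)  [load 150/240]
  100 → shelf 7 (new)  [load 100/240]
  60 → shelf 4  [load 240/240]
7 shelves opened.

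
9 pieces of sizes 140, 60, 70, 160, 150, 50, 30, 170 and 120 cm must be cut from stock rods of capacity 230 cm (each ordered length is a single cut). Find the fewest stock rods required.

Total = 170 + 160 + 150 + 140 + 120 + 70 + 60 + 50 + 30 = 950 cm.
Lower bound: ⌈950/230⌉ = 5 stock rods.
A packing using 5 stock rods:
  stock rod 1: 170 + 60 = 230
  stock rod 2: 160 + 70 = 230
  stock rod 3: 150 + 50 + 30 = 230
  stock rod 4: 140 = 140
  stock rod 5: 120 = 120
This matches the lower bound, so 5 is optimal.

5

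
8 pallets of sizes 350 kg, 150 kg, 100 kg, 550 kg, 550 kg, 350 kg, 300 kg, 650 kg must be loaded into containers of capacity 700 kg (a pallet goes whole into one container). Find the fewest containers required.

5

Total = 650 + 550 + 550 + 350 + 350 + 300 + 150 + 100 = 3000 kg.
Lower bound: ⌈3000/700⌉ = 5 containers.
A packing using 5 containers:
  container 1: 650 = 650
  container 2: 550 + 150 = 700
  container 3: 550 + 100 = 650
  container 4: 350 + 350 = 700
  container 5: 300 = 300
This matches the lower bound, so 5 is optimal.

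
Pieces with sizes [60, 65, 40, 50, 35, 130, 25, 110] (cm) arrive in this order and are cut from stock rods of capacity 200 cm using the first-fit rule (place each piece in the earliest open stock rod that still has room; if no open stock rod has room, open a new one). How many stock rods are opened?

3

  60 → stock rod 1 (new)  [load 60/200]
  65 → stock rod 1  [load 125/200]
  40 → stock rod 1  [load 165/200]
  50 → stock rod 2 (new)  [load 50/200]
  35 → stock rod 1  [load 200/200]
  130 → stock rod 2  [load 180/200]
  25 → stock rod 3 (new)  [load 25/200]
  110 → stock rod 3  [load 135/200]
3 stock rods opened.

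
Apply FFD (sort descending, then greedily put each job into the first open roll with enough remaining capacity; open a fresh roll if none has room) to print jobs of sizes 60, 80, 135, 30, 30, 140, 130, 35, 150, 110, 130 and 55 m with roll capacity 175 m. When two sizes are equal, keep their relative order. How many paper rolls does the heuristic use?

Sorted descending: 150, 140, 135, 130, 130, 110, 80, 60, 55, 35, 30, 30.
  150 → roll 1 (new)  [load 150/175]
  140 → roll 2 (new)  [load 140/175]
  135 → roll 3 (new)  [load 135/175]
  130 → roll 4 (new)  [load 130/175]
  130 → roll 5 (new)  [load 130/175]
  110 → roll 6 (new)  [load 110/175]
  80 → roll 7 (new)  [load 80/175]
  60 → roll 6  [load 170/175]
  55 → roll 7  [load 135/175]
  35 → roll 2  [load 175/175]
  30 → roll 3  [load 165/175]
  30 → roll 4  [load 160/175]
7 paper rolls opened.

7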